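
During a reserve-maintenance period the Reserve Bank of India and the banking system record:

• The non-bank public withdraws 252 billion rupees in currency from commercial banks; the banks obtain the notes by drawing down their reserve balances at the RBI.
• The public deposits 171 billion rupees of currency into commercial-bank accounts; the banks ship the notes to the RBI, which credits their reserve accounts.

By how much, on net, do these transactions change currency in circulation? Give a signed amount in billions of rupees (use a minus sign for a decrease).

RBI balance sheet:
  Assets:      no change
  Liabilities: Bank reserves −81B, Currency in circulation +81B
So the change in currency in circulation is +81 billion.

+81 billion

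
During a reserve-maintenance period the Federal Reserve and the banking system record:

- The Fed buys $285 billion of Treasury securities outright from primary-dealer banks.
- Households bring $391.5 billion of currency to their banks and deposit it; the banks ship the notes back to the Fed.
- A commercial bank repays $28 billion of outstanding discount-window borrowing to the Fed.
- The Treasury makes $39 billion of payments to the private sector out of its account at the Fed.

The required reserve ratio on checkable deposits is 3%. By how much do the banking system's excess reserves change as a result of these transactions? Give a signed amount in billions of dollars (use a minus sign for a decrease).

OMO purchase (from banks) $285 billion: reserves +$285B, deposits 0.
Currency deposit $391.5 billion: reserves +$391.5B, deposits +$391.5B.
Discount-window repayment $28 billion: reserves −$28B, deposits 0.
Government spending $39 billion: reserves +$39B, deposits +$39B.
Totals: Δreserves = +$687.5B, Δdeposits = +$430.5B.
Δrequired reserves = 3% × +$430.5B = +$12.915B.
Δexcess reserves = Δreserves − Δrequired = +$687.5B − (+$12.915B) = +$674.585 billion.

+$674.585 billion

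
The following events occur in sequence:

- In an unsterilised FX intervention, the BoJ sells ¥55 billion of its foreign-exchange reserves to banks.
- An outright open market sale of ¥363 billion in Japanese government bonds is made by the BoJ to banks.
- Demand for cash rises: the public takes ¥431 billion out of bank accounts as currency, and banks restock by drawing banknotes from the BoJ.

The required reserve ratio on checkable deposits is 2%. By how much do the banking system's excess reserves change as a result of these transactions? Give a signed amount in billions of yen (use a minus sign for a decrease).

FX sale ¥55 billion: reserves −¥55B, deposits 0.
OMO sale (to banks) ¥363 billion: reserves −¥363B, deposits 0.
Currency withdrawal ¥431 billion: reserves −¥431B, deposits −¥431B.
Totals: Δreserves = −¥849B, Δdeposits = −¥431B.
Δrequired reserves = 2% × −¥431B = −¥8.62B.
Δexcess reserves = Δreserves − Δrequired = −¥849B − (−¥8.62B) = -¥840.38 billion.

-¥840.38 billion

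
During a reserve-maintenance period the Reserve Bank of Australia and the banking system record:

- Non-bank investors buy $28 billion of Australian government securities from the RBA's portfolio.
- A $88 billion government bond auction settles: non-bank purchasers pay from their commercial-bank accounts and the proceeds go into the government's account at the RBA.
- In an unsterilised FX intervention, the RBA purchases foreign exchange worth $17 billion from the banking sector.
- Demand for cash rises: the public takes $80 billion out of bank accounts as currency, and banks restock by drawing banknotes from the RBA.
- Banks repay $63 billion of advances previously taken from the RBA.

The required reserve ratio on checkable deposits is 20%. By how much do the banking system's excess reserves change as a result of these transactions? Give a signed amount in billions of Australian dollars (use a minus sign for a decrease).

-$202.8 billion

Asset sale (to non-banks) $28 billion: reserves −$28B, deposits −$28B.
Government account inflow $88 billion: reserves −$88B, deposits −$88B.
FX purchase $17 billion: reserves +$17B, deposits 0.
Currency withdrawal $80 billion: reserves −$80B, deposits −$80B.
Discount-window repayment $63 billion: reserves −$63B, deposits 0.
Totals: Δreserves = −$242B, Δdeposits = −$196B.
Δrequired reserves = 20% × −$196B = −$39.2B.
Δexcess reserves = Δreserves − Δrequired = −$242B − (−$39.2B) = -$202.8 billion.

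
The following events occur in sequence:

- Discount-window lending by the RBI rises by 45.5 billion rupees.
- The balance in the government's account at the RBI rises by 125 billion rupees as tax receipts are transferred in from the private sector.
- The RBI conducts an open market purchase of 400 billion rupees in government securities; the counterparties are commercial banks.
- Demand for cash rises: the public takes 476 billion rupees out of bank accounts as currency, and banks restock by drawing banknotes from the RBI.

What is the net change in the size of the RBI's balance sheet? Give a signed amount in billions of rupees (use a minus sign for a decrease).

+445.5 billion

Discount-window loan 45.5 billion rupees: an RBI asset is acquired → +45.5B.
Government account inflow 125 billion rupees: only the composition of liabilities changes → 0.
OMO purchase (from banks) 400 billion rupees: an RBI asset is acquired → +400B.
Currency withdrawal 476 billion rupees: only the composition of liabilities changes → 0.
Net: 45.5 + 0 + 400 + 0 = +445.5 billion.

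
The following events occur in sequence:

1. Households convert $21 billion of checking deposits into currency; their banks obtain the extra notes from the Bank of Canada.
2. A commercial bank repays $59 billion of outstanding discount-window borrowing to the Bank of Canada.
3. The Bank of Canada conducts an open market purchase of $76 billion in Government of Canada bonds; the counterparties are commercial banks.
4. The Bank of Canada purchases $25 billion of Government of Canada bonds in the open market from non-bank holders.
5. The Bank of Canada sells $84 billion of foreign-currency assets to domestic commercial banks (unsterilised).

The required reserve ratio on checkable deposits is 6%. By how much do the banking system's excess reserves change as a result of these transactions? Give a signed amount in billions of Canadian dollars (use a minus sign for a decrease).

-$63.24 billion

Currency withdrawal $21 billion: reserves −$21B, deposits −$21B.
Discount-window repayment $59 billion: reserves −$59B, deposits 0.
OMO purchase (from banks) $76 billion: reserves +$76B, deposits 0.
Asset purchase (from non-banks) $25 billion: reserves +$25B, deposits +$25B.
FX sale $84 billion: reserves −$84B, deposits 0.
Totals: Δreserves = −$63B, Δdeposits = +$4B.
Δrequired reserves = 6% × +$4B = +$0.24B.
Δexcess reserves = Δreserves − Δrequired = −$63B − (+$0.24B) = -$63.24 billion.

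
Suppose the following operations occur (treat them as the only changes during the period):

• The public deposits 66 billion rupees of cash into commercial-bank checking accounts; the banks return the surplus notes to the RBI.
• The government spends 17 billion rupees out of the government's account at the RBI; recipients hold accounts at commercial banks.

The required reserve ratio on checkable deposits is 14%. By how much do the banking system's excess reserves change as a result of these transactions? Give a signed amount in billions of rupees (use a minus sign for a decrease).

Currency deposit 66 billion rupees: reserves +66B, deposits +66B.
Government spending 17 billion rupees: reserves +17B, deposits +17B.
Totals: Δreserves = +83B, Δdeposits = +83B.
Δrequired reserves = 14% × +83B = +11.62B.
Δexcess reserves = Δreserves − Δrequired = +83B − (+11.62B) = +71.38 billion.

+71.38 billion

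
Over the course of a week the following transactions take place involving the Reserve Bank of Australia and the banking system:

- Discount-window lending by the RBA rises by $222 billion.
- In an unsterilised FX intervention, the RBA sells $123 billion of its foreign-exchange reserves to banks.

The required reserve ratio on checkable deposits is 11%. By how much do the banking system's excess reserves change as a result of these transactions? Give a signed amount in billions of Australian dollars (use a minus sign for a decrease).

Discount-window loan $222 billion: reserves +$222B, deposits 0.
FX sale $123 billion: reserves −$123B, deposits 0.
Totals: Δreserves = +$99B, Δdeposits = 0.
Δrequired reserves = 11% × 0 = 0.
Δexcess reserves = Δreserves − Δrequired = +$99B − (0) = +$99 billion.

+$99 billion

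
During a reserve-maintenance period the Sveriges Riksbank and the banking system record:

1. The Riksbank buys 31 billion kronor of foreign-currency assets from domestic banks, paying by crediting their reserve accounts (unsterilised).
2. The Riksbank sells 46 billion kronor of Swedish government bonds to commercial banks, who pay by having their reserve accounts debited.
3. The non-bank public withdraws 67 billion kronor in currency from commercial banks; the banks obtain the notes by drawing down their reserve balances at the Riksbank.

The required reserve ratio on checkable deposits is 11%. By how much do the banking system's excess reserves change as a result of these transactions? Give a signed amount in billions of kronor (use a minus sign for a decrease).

FX purchase 31 billion kronor: reserves +31B, deposits 0.
OMO sale (to banks) 46 billion kronor: reserves −46B, deposits 0.
Currency withdrawal 67 billion kronor: reserves −67B, deposits −67B.
Totals: Δreserves = −82B, Δdeposits = −67B.
Δrequired reserves = 11% × −67B = −7.37B.
Δexcess reserves = Δreserves − Δrequired = −82B − (−7.37B) = -74.63 billion.

-74.63 billion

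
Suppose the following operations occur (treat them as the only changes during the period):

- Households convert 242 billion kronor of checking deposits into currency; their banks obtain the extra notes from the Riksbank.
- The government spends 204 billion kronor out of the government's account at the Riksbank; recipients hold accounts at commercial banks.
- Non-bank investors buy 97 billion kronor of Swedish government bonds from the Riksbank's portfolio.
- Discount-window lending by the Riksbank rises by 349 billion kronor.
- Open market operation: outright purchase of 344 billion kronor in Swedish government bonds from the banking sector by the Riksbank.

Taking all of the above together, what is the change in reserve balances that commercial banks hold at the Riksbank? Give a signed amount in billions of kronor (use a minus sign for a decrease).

Currency withdrawal 242 billion kronor: banks swap reserves for currency → −242B.
Government spending 204 billion kronor: government payments flow into bank reserve accounts → +204B.
Asset sale (to non-banks) 97 billion kronor: the non-bank buyers' banks settle from reserves → −97B.
Discount-window loan 349 billion kronor: the loan is credited to the bank's reserve account → +349B.
OMO purchase (from banks) 344 billion kronor: the Riksbank pays by crediting reserve accounts → +344B.
Net: −242 + 204 − 97 + 349 + 344 = +558 billion.

+558 billion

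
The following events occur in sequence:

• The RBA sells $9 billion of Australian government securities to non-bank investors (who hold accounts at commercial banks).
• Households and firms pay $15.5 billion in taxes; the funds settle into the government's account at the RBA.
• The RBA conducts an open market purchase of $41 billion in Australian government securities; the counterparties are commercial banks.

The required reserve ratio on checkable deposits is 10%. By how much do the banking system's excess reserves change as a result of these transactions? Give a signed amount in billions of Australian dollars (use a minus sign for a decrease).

+$18.95 billion

Asset sale (to non-banks) $9 billion: reserves −$9B, deposits −$9B.
Government account inflow $15.5 billion: reserves −$15.5B, deposits −$15.5B.
OMO purchase (from banks) $41 billion: reserves +$41B, deposits 0.
Totals: Δreserves = +$16.5B, Δdeposits = −$24.5B.
Δrequired reserves = 10% × −$24.5B = −$2.45B.
Δexcess reserves = Δreserves − Δrequired = +$16.5B − (−$2.45B) = +$18.95 billion.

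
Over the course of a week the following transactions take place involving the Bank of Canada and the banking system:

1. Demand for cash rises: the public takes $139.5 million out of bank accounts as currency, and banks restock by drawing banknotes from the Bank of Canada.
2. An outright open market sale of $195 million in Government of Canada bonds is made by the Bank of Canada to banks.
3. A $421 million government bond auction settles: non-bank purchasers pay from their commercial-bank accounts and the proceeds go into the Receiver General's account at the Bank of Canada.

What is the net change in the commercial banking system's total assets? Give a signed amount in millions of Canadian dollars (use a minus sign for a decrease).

-$560.5 million

Bank of Canada balance sheet:
  Assets:      Securities −$195M
  Liabilities: Bank reserves −$755.5M, Currency in circulation +$139.5M, Government deposits +$421M
Commercial banking system:
  Assets:      Reserves at CB −$755.5M, Securities +$195M
  Liabilities: Checkable deposits −$560.5M
Change in total bank assets = -$560.5 million.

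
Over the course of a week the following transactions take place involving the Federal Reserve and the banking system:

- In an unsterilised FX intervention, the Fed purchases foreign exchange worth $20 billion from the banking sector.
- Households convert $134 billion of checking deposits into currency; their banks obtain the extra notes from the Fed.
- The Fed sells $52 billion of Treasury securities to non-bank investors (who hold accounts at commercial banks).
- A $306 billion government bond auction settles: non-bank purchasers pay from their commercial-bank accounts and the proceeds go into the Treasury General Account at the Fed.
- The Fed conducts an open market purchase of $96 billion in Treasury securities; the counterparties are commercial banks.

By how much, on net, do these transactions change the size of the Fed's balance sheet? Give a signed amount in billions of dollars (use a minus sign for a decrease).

FX purchase $20 billion: a Fed asset is acquired → +$20B.
Currency withdrawal $134 billion: only the composition of liabilities changes → 0.
Asset sale (to non-banks) $52 billion: a Fed asset is shed → −$52B.
Government account inflow $306 billion: only the composition of liabilities changes → 0.
OMO purchase (from banks) $96 billion: a Fed asset is acquired → +$96B.
Net: 20 + 0 − 52 + 0 + 96 = +$64 billion.

+$64 billion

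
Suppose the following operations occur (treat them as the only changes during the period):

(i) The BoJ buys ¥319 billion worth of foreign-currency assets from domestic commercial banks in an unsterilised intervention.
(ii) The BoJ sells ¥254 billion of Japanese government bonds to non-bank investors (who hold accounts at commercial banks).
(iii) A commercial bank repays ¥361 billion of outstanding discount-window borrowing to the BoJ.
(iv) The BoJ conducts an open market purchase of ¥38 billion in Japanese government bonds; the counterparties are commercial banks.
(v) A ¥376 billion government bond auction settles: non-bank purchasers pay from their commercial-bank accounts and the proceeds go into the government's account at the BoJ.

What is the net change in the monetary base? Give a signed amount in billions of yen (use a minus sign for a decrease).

-¥634 billion

BoJ balance sheet:
  Assets:      Securities −¥216B, Loans to banks −¥361B, Foreign assets +¥319B
  Liabilities: Bank reserves −¥634B, Government deposits +¥376B
Monetary base = currency + reserves: 0 + (−¥634B) = -¥634 billion.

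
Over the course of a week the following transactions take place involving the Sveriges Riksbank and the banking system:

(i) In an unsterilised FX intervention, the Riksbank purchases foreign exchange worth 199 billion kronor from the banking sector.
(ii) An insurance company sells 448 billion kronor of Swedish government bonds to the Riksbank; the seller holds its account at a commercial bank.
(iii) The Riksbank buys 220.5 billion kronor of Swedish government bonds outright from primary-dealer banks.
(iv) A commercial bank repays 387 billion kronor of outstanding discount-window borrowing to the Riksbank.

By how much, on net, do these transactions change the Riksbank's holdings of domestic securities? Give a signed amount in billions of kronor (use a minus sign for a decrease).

+668.5 billion

Riksbank balance sheet:
  Assets:      Securities +668.5B, Loans to banks −387B, Foreign assets +199B
  Liabilities: Bank reserves +480.5B
Commercial banking system:
  Assets:      Reserves at CB +480.5B, Securities −220.5B, Foreign assets −199B
  Liabilities: Checkable deposits +448B, Borrowings from CB −387B
So the change in the Riksbank's holdings of domestic securities is +668.5 billion.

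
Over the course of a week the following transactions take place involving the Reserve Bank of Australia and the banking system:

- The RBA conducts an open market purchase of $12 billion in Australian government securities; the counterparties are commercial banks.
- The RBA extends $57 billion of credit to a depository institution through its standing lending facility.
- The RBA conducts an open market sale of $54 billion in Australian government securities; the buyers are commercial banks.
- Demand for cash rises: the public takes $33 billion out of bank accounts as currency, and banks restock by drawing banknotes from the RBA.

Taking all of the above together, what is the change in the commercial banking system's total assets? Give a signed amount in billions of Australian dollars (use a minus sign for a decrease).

+$24 billion

RBA balance sheet:
  Assets:      Securities −$42B, Loans to banks +$57B
  Liabilities: Bank reserves −$18B, Currency in circulation +$33B
Commercial banking system:
  Assets:      Reserves at CB −$18B, Securities +$42B
  Liabilities: Checkable deposits −$33B, Borrowings from CB +$57B
Change in total bank assets = +$24 billion.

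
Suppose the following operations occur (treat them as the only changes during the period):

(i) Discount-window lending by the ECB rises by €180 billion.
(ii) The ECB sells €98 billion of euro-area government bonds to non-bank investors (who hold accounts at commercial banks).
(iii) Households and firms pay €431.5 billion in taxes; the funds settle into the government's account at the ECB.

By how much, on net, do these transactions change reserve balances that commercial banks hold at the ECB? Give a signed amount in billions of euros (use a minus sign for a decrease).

Discount-window loan €180 billion: the loan is credited to the bank's reserve account → +€180B.
Asset sale (to non-banks) €98 billion: the non-bank buyers' banks settle from reserves → −€98B.
Government account inflow €431.5 billion: funds move from bank reserves into the government account → −€431.5B.
Net: 180 − 98 − 431.5 = -€349.5 billion.

-€349.5 billion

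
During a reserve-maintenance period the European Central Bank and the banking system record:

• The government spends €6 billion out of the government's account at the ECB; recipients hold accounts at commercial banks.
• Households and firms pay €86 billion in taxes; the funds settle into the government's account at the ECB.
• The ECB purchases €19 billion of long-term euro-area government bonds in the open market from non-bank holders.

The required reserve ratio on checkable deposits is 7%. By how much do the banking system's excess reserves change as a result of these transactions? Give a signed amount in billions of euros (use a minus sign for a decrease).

-€56.73 billion

Government spending €6 billion: reserves +€6B, deposits +€6B.
Government account inflow €86 billion: reserves −€86B, deposits −€86B.
Asset purchase (from non-banks) €19 billion: reserves +€19B, deposits +€19B.
Totals: Δreserves = −€61B, Δdeposits = −€61B.
Δrequired reserves = 7% × −€61B = −€4.27B.
Δexcess reserves = Δreserves − Δrequired = −€61B − (−€4.27B) = -€56.73 billion.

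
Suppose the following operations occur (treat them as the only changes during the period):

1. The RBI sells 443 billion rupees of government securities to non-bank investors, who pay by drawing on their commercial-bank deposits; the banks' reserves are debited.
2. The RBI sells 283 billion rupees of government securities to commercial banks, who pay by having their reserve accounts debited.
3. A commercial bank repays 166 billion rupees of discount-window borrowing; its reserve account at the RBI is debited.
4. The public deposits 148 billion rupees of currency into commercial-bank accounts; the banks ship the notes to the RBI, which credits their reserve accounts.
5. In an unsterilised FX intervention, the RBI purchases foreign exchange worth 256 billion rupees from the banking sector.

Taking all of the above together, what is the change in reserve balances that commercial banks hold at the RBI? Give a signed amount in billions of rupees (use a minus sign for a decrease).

-488 billion

RBI balance sheet:
  Assets:      Securities −726B, Loans to banks −166B, Foreign assets +256B
  Liabilities: Bank reserves −488B, Currency in circulation −148B
Commercial banking system:
  Assets:      Reserves at CB −488B, Securities +283B, Foreign assets −256B
  Liabilities: Checkable deposits −295B, Borrowings from CB −166B
So the change in reserve balances that commercial banks hold at the RBI is -488 billion.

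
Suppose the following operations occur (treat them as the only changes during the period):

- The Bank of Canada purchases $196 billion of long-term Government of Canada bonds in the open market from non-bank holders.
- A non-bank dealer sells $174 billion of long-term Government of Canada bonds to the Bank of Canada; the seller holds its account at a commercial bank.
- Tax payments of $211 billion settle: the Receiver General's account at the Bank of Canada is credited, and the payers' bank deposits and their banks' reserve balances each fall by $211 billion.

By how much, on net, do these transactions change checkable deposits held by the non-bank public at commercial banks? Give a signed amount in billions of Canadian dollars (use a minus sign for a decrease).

+$159 billion

Bank of Canada balance sheet:
  Assets:      Securities +$370B
  Liabilities: Bank reserves +$159B, Government deposits +$211B
Commercial banking system:
  Assets:      Reserves at CB +$159B
  Liabilities: Checkable deposits +$159B
So the change in checkable deposits held by the non-bank public at commercial banks is +$159 billion.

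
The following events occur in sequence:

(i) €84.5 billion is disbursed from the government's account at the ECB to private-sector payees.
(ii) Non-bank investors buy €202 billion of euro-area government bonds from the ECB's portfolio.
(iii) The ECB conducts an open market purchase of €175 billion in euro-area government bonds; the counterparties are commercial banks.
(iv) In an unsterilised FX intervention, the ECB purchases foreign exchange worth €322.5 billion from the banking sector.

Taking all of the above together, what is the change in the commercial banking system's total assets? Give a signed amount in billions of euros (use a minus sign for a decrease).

-€117.5 billion

Government spending €84.5 billion: bank balance sheets expand → +€84.5B.
Asset sale (to non-banks) €202 billion: bank balance sheets shrink → −€202B.
OMO purchase (from banks) €175 billion: just an asset swap on bank balance sheets → 0.
FX purchase €322.5 billion: just an asset swap on bank balance sheets → 0.
Net: 84.5 − 202 + 0 + 0 = -€117.5 billion.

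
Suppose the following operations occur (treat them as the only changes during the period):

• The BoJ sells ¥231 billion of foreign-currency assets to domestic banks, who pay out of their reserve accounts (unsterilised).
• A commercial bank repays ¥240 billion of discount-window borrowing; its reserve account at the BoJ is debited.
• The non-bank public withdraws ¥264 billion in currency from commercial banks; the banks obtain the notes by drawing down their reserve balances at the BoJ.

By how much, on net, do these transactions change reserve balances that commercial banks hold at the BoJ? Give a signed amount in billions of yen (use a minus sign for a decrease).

-¥735 billion

FX sale ¥231 billion: the buying banks pay out of their reserve balances → −¥231B.
Discount-window repayment ¥240 billion: repayment is debited from reserves → −¥240B.
Currency withdrawal ¥264 billion: banks swap reserves for currency → −¥264B.
Net: −231 − 240 − 264 = -¥735 billion.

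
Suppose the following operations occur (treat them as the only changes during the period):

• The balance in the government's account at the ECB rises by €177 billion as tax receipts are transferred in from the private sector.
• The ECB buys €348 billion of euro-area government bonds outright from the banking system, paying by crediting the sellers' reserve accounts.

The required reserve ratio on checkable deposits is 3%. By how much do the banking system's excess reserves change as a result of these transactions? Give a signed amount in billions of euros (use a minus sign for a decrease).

Government account inflow €177 billion: reserves −€177B, deposits −€177B.
OMO purchase (from banks) €348 billion: reserves +€348B, deposits 0.
Totals: Δreserves = +€171B, Δdeposits = −€177B.
Δrequired reserves = 3% × −€177B = −€5.31B.
Δexcess reserves = Δreserves − Δrequired = +€171B − (−€5.31B) = +€176.31 billion.

+€176.31 billion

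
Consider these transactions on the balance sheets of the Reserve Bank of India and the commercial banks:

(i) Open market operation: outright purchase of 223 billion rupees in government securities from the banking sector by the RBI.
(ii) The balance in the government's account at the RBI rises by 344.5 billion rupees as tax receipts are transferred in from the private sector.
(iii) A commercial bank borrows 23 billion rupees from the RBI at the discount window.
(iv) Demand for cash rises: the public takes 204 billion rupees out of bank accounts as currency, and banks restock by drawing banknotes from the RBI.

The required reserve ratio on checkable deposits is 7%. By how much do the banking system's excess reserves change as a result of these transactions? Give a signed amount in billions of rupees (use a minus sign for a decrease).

-264.105 billion

OMO purchase (from banks) 223 billion rupees: reserves +223B, deposits 0.
Government account inflow 344.5 billion rupees: reserves −344.5B, deposits −344.5B.
Discount-window loan 23 billion rupees: reserves +23B, deposits 0.
Currency withdrawal 204 billion rupees: reserves −204B, deposits −204B.
Totals: Δreserves = −302.5B, Δdeposits = −548.5B.
Δrequired reserves = 7% × −548.5B = −38.395B.
Δexcess reserves = Δreserves − Δrequired = −302.5B − (−38.395B) = -264.105 billion.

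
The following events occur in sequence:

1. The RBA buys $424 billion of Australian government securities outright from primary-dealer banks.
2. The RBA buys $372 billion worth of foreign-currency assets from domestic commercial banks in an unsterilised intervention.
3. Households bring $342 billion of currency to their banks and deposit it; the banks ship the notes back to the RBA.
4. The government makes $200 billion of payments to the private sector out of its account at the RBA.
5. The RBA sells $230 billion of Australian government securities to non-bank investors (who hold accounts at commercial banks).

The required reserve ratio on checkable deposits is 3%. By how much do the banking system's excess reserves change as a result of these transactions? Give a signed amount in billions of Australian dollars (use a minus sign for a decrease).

OMO purchase (from banks) $424 billion: reserves +$424B, deposits 0.
FX purchase $372 billion: reserves +$372B, deposits 0.
Currency deposit $342 billion: reserves +$342B, deposits +$342B.
Government spending $200 billion: reserves +$200B, deposits +$200B.
Asset sale (to non-banks) $230 billion: reserves −$230B, deposits −$230B.
Totals: Δreserves = +$1108B, Δdeposits = +$312B.
Δrequired reserves = 3% × +$312B = +$9.36B.
Δexcess reserves = Δreserves − Δrequired = +$1108B − (+$9.36B) = +$1098.64 billion.

+$1098.64 billion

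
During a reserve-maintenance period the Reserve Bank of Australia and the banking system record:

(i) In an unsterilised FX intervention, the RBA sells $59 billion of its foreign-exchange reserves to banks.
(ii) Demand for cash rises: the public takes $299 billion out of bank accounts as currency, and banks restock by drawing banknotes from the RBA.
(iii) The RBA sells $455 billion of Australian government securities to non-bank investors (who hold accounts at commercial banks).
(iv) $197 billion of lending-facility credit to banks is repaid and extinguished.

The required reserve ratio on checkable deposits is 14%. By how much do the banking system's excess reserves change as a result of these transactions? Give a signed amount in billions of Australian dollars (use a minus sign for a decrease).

-$904.44 billion

FX sale $59 billion: reserves −$59B, deposits 0.
Currency withdrawal $299 billion: reserves −$299B, deposits −$299B.
Asset sale (to non-banks) $455 billion: reserves −$455B, deposits −$455B.
Discount-window repayment $197 billion: reserves −$197B, deposits 0.
Totals: Δreserves = −$1010B, Δdeposits = −$754B.
Δrequired reserves = 14% × −$754B = −$105.56B.
Δexcess reserves = Δreserves − Δrequired = −$1010B − (−$105.56B) = -$904.44 billion.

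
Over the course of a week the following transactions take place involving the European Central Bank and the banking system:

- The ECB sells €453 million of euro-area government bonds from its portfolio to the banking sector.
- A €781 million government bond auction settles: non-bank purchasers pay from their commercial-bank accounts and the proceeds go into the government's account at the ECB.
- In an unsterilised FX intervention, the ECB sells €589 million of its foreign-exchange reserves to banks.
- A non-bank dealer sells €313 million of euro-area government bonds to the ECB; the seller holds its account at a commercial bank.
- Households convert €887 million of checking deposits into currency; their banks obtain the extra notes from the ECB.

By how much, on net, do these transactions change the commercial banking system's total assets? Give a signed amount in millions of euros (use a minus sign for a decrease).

ECB balance sheet:
  Assets:      Securities −€140M, Foreign assets −€589M
  Liabilities: Bank reserves −€2397M, Currency in circulation +€887M, Government deposits +€781M
Commercial banking system:
  Assets:      Reserves at CB −€2397M, Securities +€453M, Foreign assets +€589M
  Liabilities: Checkable deposits −€1355M
Change in total bank assets = -€1355 million.

-€1355 million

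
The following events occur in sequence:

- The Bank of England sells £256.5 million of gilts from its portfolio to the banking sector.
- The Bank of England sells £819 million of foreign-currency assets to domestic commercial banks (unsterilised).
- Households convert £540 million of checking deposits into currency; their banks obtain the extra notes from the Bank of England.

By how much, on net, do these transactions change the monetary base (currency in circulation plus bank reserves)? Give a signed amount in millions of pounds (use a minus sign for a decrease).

-£1075.5 million

Bank of England balance sheet:
  Assets:      Securities −£256.5M, Foreign assets −£819M
  Liabilities: Bank reserves −£1615.5M, Currency in circulation +£540M
Monetary base = currency + reserves: +£540M + (−£1615.5M) = -£1075.5 million.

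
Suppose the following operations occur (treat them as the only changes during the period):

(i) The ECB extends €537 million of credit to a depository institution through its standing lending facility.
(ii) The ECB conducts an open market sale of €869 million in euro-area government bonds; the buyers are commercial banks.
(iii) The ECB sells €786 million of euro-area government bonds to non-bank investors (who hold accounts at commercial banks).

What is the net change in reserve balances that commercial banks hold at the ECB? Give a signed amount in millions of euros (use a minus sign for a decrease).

-€1118 million

Discount-window loan €537 million: the loan is credited to the bank's reserve account → +€537M.
OMO sale (to banks) €869 million: the buying banks pay out of their reserve balances → −€869M.
Asset sale (to non-banks) €786 million: the non-bank buyers' banks settle from reserves → −€786M.
Net: 537 − 869 − 786 = -€1118 million.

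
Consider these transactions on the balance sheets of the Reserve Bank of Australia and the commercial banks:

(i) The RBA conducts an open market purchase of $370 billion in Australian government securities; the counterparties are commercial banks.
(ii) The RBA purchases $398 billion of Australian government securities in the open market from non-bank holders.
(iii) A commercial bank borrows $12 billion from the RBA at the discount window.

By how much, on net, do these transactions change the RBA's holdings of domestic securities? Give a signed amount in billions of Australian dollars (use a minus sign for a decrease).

OMO purchase (from banks) $370 billion: securities added to the RBA's portfolio → +$370B.
Asset purchase (from non-banks) $398 billion: securities added to the RBA's portfolio → +$398B.
Discount-window loan $12 billion: the RBA's securities portfolio is untouched → 0.
Net: 370 + 398 + 0 = +$768 billion.

+$768 billion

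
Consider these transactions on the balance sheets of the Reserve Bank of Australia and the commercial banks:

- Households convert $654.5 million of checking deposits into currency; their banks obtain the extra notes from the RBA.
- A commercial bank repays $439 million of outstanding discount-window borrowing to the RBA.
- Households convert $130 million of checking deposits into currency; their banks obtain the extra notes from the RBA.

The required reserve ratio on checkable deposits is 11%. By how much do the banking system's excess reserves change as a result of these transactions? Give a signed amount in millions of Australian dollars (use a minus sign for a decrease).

Currency withdrawal $654.5 million: reserves −$654.5M, deposits −$654.5M.
Discount-window repayment $439 million: reserves −$439M, deposits 0.
Currency withdrawal $130 million: reserves −$130M, deposits −$130M.
Totals: Δreserves = −$1223.5M, Δdeposits = −$784.5M.
Δrequired reserves = 11% × −$784.5M = −$86.295M.
Δexcess reserves = Δreserves − Δrequired = −$1223.5M − (−$86.295M) = -$1137.205 million.

-$1137.205 million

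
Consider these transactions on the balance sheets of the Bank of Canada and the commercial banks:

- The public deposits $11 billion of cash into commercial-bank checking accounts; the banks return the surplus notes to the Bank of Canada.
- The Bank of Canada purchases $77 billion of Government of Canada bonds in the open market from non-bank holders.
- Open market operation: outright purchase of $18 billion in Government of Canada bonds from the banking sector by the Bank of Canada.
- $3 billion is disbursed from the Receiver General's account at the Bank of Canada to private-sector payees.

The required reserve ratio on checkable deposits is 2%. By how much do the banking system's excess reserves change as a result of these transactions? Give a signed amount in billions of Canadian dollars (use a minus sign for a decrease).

Currency deposit $11 billion: reserves +$11B, deposits +$11B.
Asset purchase (from non-banks) $77 billion: reserves +$77B, deposits +$77B.
OMO purchase (from banks) $18 billion: reserves +$18B, deposits 0.
Government spending $3 billion: reserves +$3B, deposits +$3B.
Totals: Δreserves = +$109B, Δdeposits = +$91B.
Δrequired reserves = 2% × +$91B = +$1.82B.
Δexcess reserves = Δreserves − Δrequired = +$109B − (+$1.82B) = +$107.18 billion.

+$107.18 billion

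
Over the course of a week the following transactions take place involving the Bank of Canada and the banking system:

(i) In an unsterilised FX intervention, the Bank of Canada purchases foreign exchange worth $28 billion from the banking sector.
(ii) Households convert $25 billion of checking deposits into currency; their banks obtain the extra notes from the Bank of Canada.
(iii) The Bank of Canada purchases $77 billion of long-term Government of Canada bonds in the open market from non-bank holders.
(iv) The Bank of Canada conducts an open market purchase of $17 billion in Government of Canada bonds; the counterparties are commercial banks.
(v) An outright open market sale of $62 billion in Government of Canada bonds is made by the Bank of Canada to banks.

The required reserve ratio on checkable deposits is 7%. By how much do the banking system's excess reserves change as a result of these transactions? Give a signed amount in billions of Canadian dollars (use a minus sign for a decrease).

+$31.36 billion

FX purchase $28 billion: reserves +$28B, deposits 0.
Currency withdrawal $25 billion: reserves −$25B, deposits −$25B.
Asset purchase (from non-banks) $77 billion: reserves +$77B, deposits +$77B.
OMO purchase (from banks) $17 billion: reserves +$17B, deposits 0.
OMO sale (to banks) $62 billion: reserves −$62B, deposits 0.
Totals: Δreserves = +$35B, Δdeposits = +$52B.
Δrequired reserves = 7% × +$52B = +$3.64B.
Δexcess reserves = Δreserves − Δrequired = +$35B − (+$3.64B) = +$31.36 billion.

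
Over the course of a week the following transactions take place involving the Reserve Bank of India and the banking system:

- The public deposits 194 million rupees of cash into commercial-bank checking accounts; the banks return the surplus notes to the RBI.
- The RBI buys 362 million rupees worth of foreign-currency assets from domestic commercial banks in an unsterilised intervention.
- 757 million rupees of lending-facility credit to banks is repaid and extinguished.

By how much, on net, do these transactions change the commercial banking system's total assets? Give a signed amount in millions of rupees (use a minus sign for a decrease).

RBI balance sheet:
  Assets:      Loans to banks −757M, Foreign assets +362M
  Liabilities: Bank reserves −201M, Currency in circulation −194M
Commercial banking system:
  Assets:      Reserves at CB −201M, Foreign assets −362M
  Liabilities: Checkable deposits +194M, Borrowings from CB −757M
Change in total bank assets = -563 million.

-563 million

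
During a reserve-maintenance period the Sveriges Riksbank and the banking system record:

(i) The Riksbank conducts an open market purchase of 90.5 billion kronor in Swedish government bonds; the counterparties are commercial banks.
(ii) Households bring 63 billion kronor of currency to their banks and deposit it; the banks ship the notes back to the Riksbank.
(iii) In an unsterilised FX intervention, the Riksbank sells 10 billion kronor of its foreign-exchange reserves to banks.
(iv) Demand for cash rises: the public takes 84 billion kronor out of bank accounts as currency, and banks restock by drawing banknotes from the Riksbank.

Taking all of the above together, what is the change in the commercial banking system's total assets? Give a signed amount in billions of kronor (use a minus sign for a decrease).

OMO purchase (from banks) 90.5 billion kronor: just an asset swap on bank balance sheets → 0.
Currency deposit 63 billion kronor: bank balance sheets expand → +63B.
FX sale 10 billion kronor: just an asset swap on bank balance sheets → 0.
Currency withdrawal 84 billion kronor: bank balance sheets shrink → −84B.
Net: 0 + 63 + 0 − 84 = -21 billion.

-21 billion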